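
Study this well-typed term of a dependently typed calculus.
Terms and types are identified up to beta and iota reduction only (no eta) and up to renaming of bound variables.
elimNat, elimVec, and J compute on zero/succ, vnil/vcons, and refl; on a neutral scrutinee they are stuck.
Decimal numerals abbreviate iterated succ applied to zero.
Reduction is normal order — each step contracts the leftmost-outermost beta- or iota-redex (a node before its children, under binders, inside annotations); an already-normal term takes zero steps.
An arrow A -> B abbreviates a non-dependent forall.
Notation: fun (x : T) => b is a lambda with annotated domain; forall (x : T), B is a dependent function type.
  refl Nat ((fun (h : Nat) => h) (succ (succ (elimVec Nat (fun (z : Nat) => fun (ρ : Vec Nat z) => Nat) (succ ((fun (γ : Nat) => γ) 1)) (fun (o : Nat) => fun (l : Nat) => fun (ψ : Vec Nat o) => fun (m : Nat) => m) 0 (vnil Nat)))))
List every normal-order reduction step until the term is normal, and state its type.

normal-order reduction sequence:
  refl Nat ((fun (h : Nat) => h) (succ (succ (elimVec Nat (fun (z : Nat) => fun (ρ : Vec Nat z) => Nat) (succ ((fun (γ : Nat) => γ) 1)) (fun (o : Nat) => fun (l : Nat) => fun (ψ : Vec Nat o) => fun (m : Nat) => m) 0 (vnil Nat)))))
  ~> refl Nat (succ (succ (elimVec Nat (fun (h : Nat) => fun (z : Vec Nat h) => Nat) (succ ((fun (ρ : Nat) => ρ) 1)) (fun (γ : Nat) => fun (o : Nat) => fun (l : Vec Nat γ) => fun (ψ : Nat) => ψ) 0 (vnil Nat))))
  ~> refl Nat (succ (succ (succ ((fun (h : Nat) => h) 1))))
  ~> refl Nat 4
type:
  Eq Nat 4 4


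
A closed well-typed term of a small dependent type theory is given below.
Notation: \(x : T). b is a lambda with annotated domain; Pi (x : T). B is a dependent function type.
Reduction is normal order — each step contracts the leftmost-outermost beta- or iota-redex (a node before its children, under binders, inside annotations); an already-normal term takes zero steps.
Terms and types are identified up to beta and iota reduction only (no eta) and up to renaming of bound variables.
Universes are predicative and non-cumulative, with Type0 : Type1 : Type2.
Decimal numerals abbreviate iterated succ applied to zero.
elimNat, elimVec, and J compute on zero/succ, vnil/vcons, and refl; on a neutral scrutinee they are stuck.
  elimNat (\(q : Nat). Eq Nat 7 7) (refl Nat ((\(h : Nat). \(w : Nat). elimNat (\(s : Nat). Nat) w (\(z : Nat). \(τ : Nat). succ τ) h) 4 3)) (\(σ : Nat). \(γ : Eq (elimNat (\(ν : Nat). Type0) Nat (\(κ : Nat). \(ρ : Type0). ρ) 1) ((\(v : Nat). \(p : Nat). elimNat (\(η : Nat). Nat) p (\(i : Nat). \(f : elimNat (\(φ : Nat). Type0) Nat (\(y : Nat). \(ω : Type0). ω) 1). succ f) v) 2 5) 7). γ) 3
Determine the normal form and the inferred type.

reduced normal form:
  refl Nat 7
inferred type:
  Eq Nat 7 7


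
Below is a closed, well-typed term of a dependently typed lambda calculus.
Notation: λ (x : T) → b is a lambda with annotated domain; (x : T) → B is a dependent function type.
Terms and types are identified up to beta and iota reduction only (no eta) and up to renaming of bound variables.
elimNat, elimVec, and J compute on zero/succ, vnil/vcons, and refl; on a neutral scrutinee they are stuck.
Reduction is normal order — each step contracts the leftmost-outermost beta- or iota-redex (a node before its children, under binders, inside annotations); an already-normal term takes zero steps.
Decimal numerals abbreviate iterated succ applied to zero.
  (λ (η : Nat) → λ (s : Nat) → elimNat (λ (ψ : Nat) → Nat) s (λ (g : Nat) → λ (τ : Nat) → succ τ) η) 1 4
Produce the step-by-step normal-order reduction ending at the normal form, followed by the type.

reduction (normal order):
  (λ (η : Nat) → λ (s : Nat) → elimNat (λ (ψ : Nat) → Nat) s (λ (g : Nat) → λ (τ : Nat) → succ τ) η) 1 4
  ~> (λ (η : Nat) → elimNat (λ (s : Nat) → Nat) η (λ (ψ : Nat) → λ (g : Nat) → succ g) 1) 4
  ~> elimNat (λ (η : Nat) → Nat) 4 (λ (s : Nat) → λ (ψ : Nat) → succ ψ) 1
  ~> (λ (η : Nat) → λ (s : Nat) → succ s) 0 (elimNat (λ (ψ : Nat) → Nat) 4 (λ (g : Nat) → λ (τ : Nat) → succ τ) 0)
  ~> (λ (η : Nat) → succ η) (elimNat (λ (s : Nat) → Nat) 4 (λ (ψ : Nat) → λ (g : Nat) → succ g) 0)
  ~> succ (elimNat (λ (η : Nat) → Nat) 4 (λ (s : Nat) → λ (ψ : Nat) → succ ψ) 0)
  ~> 5
inferred type:
  Nat


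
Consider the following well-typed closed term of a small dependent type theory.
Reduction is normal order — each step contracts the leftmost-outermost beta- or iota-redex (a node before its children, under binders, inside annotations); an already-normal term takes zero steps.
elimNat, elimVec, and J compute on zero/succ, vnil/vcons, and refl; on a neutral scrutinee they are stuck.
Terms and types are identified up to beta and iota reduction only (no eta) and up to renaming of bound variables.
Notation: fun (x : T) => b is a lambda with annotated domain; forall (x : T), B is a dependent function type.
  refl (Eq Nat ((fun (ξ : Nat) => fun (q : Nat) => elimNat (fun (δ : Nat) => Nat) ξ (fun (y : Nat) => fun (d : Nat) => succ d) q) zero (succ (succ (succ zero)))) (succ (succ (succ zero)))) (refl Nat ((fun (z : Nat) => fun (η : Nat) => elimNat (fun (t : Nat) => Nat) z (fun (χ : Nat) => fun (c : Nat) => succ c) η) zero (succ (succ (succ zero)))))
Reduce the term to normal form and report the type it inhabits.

normal form:
  refl (Eq Nat (succ (succ (succ zero))) (succ (succ (succ zero)))) (refl Nat (succ (succ (succ zero))))
the term's type:
  Eq (Eq Nat (succ (succ (succ zero))) (succ (succ (succ zero)))) (refl Nat (succ (succ (succ zero)))) (refl Nat (succ (succ (succ zero))))
observation: reduction starts at a beta-redex, and 24 normal-order steps reach the normal form.


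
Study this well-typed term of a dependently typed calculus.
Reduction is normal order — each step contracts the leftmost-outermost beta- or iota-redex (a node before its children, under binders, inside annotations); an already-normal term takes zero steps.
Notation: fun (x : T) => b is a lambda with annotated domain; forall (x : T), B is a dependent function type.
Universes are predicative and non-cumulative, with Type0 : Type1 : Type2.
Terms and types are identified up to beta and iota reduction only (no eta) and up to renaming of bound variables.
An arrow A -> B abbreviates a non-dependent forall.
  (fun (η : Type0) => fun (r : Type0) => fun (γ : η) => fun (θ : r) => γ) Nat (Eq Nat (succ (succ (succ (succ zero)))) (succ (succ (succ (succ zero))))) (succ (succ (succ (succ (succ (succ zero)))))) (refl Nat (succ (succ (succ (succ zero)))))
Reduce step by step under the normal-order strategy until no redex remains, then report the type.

normal-order reduction sequence:
  (fun (η : Type0) => fun (r : Type0) => fun (γ : η) => fun (θ : r) => γ) Nat (Eq Nat (succ (succ (succ (succ zero)))) (succ (succ (succ (succ zero))))) (succ (succ (succ (succ (succ (succ zero)))))) (refl Nat (succ (succ (succ (succ zero)))))
  ~> (fun (η : Type0) => fun (r : Nat) => fun (γ : η) => r) (Eq Nat (succ (succ (succ (succ zero)))) (succ (succ (succ (succ zero))))) (succ (succ (succ (succ (succ (succ zero)))))) (refl Nat (succ (succ (succ (succ zero)))))
  ~> (fun (η : Nat) => fun (r : Eq Nat (succ (succ (succ (succ zero)))) (succ (succ (succ (succ zero))))) => η) (succ (succ (succ (succ (succ (succ zero)))))) (refl Nat (succ (succ (succ (succ zero)))))
  ~> (fun (η : Eq Nat (succ (succ (succ (succ zero)))) (succ (succ (succ (succ zero))))) => succ (succ (succ (succ (succ (succ zero)))))) (refl Nat (succ (succ (succ (succ zero)))))
  ~> succ (succ (succ (succ (succ (succ zero)))))
inferred type:
  Nat


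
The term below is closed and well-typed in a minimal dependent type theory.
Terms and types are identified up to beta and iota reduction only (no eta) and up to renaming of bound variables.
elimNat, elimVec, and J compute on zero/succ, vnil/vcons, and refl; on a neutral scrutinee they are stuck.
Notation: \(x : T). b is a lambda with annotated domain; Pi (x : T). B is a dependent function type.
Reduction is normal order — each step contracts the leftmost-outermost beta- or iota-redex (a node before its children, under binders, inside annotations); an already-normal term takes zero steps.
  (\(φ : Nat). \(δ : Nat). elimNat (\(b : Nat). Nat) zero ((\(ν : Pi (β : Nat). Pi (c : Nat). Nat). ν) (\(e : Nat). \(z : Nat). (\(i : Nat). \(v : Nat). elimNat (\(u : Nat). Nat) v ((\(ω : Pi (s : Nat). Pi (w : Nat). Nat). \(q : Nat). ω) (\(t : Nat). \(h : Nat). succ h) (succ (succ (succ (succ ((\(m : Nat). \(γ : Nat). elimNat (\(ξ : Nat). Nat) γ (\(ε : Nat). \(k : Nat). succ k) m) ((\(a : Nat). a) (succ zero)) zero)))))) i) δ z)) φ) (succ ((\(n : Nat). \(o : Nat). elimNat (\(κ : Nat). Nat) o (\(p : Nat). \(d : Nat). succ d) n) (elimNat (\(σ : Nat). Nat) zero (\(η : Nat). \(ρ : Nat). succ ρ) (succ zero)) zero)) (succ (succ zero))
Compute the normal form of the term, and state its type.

reduced normal form:
  succ (succ (succ (succ zero)))
the term's type:
  Nat
observation: the first redex contracted is a beta-redex; the normal form is reached in 47 normal-order steps.


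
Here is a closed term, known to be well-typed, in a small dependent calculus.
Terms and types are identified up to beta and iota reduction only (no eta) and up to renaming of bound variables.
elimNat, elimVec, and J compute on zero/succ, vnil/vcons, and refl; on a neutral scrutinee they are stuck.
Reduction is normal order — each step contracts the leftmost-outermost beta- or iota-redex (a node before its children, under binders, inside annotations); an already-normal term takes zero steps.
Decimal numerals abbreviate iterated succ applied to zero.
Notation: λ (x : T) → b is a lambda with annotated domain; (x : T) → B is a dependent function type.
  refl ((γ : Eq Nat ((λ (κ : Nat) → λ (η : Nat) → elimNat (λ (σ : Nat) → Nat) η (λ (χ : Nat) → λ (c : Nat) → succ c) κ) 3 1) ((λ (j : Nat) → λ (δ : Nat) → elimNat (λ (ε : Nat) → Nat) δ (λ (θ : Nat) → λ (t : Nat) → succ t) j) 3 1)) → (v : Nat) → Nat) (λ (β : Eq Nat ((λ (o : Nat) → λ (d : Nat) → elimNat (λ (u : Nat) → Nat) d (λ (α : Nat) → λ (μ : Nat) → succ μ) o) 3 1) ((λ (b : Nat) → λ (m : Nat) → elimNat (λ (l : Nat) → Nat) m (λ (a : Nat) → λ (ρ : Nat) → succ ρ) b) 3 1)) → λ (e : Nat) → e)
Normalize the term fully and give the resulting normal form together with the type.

resulting normal form:
  refl ((γ : Eq Nat 4 4) → (κ : Nat) → Nat) (λ (η : Eq Nat 4 4) → λ (σ : Nat) → σ)
inferred type:
  Eq ((γ : Eq Nat 4 4) → (κ : Nat) → Nat) (λ (η : Eq Nat 4 4) → λ (σ : Nat) → σ) (λ (χ : Eq Nat 4 4) → λ (c : Nat) → c)
observation: contracting a beta-redex first, the term normalizes in 48 steps.


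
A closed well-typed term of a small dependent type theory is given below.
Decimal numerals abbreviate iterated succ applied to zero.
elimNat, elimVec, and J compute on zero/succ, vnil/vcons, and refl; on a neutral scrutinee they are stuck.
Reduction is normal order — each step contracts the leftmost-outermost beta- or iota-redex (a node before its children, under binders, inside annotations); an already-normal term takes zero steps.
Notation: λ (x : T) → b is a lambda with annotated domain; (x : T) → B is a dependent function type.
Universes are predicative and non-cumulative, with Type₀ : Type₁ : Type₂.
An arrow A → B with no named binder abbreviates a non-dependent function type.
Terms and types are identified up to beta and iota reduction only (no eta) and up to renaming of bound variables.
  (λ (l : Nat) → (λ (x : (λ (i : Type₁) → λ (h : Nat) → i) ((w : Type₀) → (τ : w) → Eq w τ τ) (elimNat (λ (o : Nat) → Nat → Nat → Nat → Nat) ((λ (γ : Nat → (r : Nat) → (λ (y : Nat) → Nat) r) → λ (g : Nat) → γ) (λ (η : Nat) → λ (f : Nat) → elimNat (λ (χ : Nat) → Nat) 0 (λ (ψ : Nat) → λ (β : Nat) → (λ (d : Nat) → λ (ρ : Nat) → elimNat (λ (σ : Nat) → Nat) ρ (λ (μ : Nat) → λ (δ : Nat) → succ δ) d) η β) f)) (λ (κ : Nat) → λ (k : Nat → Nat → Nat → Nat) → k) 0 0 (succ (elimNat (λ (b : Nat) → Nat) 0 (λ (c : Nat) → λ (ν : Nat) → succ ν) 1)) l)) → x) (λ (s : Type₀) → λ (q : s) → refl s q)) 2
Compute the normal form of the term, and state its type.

normal form:
  λ (l : Type₀) → λ (x : l) → refl l x
the term's type:
  (l : Type₀) → (x : l) → Eq l x x


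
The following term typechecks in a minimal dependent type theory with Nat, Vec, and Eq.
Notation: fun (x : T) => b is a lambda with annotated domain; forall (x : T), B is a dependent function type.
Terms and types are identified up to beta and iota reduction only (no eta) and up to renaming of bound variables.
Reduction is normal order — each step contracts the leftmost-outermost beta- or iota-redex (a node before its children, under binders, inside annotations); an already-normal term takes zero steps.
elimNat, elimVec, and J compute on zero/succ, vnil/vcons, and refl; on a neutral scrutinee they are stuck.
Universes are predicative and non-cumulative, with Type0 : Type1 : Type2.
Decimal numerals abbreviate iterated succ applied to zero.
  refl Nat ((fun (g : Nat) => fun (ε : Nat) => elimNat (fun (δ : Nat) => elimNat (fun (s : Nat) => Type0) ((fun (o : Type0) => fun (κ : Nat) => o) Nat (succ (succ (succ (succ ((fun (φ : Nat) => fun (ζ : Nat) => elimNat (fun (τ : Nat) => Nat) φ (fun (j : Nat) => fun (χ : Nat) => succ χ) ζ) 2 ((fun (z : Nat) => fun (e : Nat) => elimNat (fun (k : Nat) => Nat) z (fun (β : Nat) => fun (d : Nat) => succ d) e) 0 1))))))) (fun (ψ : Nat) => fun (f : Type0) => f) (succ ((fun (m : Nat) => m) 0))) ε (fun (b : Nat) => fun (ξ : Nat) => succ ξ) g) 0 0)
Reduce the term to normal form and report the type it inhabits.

normal form:
  refl Nat 0
the term's type:
  Eq Nat 0 0


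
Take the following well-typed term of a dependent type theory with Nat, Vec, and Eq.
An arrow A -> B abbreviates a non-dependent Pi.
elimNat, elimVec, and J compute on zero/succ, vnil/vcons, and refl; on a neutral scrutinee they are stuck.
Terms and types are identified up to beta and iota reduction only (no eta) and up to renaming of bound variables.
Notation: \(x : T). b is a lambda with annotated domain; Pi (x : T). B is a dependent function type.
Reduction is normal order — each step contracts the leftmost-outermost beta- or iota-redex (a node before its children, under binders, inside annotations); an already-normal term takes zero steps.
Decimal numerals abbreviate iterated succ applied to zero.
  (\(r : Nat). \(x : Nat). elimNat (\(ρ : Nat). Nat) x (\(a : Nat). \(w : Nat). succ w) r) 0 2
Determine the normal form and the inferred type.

resulting normal form:
  2
inferred type:
  Nat
observation: contracting a beta-redex first, the term normalizes in 3 steps.


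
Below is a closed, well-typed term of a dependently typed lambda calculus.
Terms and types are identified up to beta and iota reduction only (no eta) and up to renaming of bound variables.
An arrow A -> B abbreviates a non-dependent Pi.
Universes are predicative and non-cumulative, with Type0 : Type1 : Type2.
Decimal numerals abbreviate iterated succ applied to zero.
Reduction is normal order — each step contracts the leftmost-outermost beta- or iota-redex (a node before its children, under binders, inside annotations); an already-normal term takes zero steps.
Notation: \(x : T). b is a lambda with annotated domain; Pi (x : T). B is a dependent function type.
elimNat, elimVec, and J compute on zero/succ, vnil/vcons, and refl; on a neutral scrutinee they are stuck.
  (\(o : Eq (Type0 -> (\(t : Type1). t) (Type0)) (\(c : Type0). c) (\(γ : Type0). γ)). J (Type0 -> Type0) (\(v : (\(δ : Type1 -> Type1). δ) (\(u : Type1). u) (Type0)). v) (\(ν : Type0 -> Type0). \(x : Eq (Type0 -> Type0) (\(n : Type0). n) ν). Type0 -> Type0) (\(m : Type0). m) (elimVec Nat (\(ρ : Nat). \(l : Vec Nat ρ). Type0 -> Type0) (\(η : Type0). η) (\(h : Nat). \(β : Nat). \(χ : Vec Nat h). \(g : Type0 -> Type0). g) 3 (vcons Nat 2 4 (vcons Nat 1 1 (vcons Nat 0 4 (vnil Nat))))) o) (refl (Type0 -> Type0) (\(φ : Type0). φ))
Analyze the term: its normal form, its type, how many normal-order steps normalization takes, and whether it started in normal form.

resulting normal form:
  \(o : Type0). o
type:
  Type0 -> Type0
steps to reach normal form (normal order): 2
started in normal form: no
first contracted redex: a beta-redex


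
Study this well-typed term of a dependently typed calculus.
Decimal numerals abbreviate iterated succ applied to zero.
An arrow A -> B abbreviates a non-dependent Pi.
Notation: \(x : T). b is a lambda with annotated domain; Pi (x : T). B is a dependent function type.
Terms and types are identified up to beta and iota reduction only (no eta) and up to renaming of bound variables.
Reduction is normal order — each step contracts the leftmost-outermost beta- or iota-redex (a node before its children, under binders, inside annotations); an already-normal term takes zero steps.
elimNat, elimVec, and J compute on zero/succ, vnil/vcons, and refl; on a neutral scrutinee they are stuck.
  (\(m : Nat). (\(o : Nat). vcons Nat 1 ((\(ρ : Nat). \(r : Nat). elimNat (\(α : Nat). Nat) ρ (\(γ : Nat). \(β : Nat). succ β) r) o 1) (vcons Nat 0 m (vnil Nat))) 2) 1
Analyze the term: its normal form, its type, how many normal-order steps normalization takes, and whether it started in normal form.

resulting normal form:
  vcons Nat 1 3 (vcons Nat 0 1 (vnil Nat))
the term's type:
  Vec Nat 2
normal-order step count: 8
term was already normal: no
first redex: a beta-redex


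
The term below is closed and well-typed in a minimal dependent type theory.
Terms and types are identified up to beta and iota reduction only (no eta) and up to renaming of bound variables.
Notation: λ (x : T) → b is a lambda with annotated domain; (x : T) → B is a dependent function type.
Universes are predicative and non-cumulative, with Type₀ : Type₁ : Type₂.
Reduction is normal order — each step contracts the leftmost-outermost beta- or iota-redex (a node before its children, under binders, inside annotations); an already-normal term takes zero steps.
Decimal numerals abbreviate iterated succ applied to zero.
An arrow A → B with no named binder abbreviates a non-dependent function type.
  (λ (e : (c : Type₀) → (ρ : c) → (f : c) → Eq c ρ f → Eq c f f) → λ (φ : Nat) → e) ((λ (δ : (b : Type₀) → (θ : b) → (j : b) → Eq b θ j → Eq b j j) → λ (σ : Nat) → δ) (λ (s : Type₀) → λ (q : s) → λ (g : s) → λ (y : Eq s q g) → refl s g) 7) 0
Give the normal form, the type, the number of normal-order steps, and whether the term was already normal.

resulting normal form:
  λ (e : Type₀) → λ (c : e) → λ (ρ : e) → λ (f : Eq e c ρ) → refl e ρ
type:
  (e : Type₀) → (c : e) → (ρ : e) → Eq e c ρ → Eq e ρ ρ
steps to reach normal form (normal order): 4
term was already normal: no
first redex: a beta-redex


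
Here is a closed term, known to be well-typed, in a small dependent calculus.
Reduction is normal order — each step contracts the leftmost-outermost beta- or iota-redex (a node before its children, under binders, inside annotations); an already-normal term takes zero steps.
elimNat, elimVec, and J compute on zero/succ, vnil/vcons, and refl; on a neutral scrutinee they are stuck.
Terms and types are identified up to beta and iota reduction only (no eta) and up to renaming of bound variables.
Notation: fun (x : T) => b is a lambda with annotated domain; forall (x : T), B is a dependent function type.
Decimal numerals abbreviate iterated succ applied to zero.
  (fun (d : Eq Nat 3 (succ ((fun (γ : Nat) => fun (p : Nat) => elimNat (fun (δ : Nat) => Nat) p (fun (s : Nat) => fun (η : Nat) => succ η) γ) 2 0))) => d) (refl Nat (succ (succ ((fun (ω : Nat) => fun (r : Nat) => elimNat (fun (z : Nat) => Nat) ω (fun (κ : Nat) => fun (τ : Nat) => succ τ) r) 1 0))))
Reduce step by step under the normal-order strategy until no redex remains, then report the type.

normal-order reduction sequence:
  (fun (d : Eq Nat 3 (succ ((fun (γ : Nat) => fun (p : Nat) => elimNat (fun (δ : Nat) => Nat) p (fun (s : Nat) => fun (η : Nat) => succ η) γ) 2 0))) => d) (refl Nat (succ (succ ((fun (ω : Nat) => fun (r : Nat) => elimNat (fun (z : Nat) => Nat) ω (fun (κ : Nat) => fun (τ : Nat) => succ τ) r) 1 0))))
  ~> refl Nat (succ (succ ((fun (d : Nat) => fun (γ : Nat) => elimNat (fun (p : Nat) => Nat) d (fun (δ : Nat) => fun (s : Nat) => succ s) γ) 1 0)))
  ~> refl Nat (succ (succ ((fun (d : Nat) => elimNat (fun (γ : Nat) => Nat) 1 (fun (p : Nat) => fun (δ : Nat) => succ δ) d) 0)))
  ~> refl Nat (succ (succ (elimNat (fun (d : Nat) => Nat) 1 (fun (γ : Nat) => fun (p : Nat) => succ p) 0)))
  ~> refl Nat 3
inferred type:
  Eq Nat 3 3


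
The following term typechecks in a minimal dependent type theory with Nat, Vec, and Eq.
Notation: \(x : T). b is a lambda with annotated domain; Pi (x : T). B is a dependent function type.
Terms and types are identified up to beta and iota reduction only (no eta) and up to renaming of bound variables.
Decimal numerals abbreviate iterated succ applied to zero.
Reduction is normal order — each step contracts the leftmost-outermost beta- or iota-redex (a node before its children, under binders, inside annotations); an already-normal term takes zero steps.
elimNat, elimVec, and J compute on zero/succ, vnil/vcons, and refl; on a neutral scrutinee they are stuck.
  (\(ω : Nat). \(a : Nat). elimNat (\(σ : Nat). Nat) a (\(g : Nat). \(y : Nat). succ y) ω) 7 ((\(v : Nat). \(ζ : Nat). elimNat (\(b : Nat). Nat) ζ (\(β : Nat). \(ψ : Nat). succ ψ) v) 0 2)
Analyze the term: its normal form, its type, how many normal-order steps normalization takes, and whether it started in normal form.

reduced normal form:
  9
type:
  Nat
normal-order step count: 27
started in normal form: no
first redex: a beta-redex


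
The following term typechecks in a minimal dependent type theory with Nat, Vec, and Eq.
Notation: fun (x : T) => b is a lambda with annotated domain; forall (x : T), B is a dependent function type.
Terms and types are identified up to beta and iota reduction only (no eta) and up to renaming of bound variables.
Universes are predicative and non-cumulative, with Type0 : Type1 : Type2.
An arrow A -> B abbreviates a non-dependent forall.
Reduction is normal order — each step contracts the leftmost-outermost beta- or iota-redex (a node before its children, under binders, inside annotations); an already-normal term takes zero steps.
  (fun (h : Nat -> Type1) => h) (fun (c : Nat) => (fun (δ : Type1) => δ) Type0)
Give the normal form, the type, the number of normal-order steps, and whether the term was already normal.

reduced normal form:
  fun (h : Nat) => Type0
type:
  Nat -> Type1
normal-order step count: 2
started in normal form: no
first redex: a beta-redex


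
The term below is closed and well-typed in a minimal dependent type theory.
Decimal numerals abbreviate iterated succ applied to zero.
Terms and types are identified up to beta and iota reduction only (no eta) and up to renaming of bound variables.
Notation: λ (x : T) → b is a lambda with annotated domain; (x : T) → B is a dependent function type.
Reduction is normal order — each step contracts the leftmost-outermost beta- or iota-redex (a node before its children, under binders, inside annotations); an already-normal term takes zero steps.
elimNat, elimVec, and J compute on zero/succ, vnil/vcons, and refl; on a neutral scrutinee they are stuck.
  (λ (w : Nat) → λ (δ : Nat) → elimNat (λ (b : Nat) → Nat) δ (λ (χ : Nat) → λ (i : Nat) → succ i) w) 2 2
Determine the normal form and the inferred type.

resulting normal form:
  4
type:
  Nat
observation: 9 normal-order steps separate the term from its normal form.


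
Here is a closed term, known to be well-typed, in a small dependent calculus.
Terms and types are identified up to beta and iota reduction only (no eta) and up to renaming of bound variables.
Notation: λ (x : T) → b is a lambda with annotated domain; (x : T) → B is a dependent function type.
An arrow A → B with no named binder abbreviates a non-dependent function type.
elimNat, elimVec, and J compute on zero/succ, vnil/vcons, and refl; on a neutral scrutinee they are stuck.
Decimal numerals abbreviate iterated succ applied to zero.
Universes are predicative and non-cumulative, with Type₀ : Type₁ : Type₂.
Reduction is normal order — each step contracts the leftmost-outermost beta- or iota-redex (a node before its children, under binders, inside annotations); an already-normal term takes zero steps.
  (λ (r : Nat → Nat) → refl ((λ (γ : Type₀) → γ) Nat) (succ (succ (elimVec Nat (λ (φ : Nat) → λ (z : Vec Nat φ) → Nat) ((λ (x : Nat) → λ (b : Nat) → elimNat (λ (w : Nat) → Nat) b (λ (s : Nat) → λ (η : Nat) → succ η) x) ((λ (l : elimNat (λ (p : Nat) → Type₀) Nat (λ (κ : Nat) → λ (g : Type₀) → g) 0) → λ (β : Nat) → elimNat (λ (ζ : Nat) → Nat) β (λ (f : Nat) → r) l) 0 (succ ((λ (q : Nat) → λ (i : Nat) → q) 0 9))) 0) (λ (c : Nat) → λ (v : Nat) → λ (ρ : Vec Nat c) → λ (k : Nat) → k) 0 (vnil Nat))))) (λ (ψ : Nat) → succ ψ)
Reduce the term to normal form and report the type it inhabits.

reduced normal form:
  refl Nat 3
the term's type:
  Eq Nat 3 3


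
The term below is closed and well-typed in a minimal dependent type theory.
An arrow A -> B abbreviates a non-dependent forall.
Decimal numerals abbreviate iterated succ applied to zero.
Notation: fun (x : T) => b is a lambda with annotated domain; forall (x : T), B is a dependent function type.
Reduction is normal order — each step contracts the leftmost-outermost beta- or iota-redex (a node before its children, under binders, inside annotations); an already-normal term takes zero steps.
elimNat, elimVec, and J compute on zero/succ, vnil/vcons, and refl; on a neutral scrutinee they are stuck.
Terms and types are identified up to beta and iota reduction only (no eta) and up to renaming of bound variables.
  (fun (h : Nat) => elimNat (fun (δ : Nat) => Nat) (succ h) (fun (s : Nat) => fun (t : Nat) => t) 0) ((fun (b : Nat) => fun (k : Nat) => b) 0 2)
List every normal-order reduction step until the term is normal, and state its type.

normal-order reduction sequence:
  (fun (h : Nat) => elimNat (fun (δ : Nat) => Nat) (succ h) (fun (s : Nat) => fun (t : Nat) => t) 0) ((fun (b : Nat) => fun (k : Nat) => b) 0 2)
  ~> elimNat (fun (h : Nat) => Nat) (succ ((fun (δ : Nat) => fun (s : Nat) => δ) 0 2)) (fun (t : Nat) => fun (b : Nat) => b) 0
  ~> succ ((fun (h : Nat) => fun (δ : Nat) => h) 0 2)
  ~> succ ((fun (h : Nat) => 0) 2)
  ~> 1
the term's type:
  Nat


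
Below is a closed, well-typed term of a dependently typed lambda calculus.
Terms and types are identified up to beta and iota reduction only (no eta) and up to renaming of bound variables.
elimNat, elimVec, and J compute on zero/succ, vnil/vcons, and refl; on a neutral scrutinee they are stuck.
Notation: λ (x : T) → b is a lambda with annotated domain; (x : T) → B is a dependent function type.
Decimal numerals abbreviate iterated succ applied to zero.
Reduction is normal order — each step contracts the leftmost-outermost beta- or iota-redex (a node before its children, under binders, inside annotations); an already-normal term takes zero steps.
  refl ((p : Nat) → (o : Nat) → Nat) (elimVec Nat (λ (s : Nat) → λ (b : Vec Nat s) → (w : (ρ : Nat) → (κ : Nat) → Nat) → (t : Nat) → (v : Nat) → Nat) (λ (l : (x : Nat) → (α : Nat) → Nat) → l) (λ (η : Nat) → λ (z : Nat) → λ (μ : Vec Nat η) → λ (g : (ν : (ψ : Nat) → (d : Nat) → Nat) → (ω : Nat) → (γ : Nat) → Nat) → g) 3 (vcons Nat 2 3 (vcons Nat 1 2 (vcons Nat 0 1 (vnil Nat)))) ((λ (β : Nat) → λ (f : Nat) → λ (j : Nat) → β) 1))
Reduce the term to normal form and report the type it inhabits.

reduced normal form:
  refl ((p : Nat) → (o : Nat) → Nat) (λ (s : Nat) → λ (b : Nat) → 1)
inferred type:
  Eq ((p : Nat) → (o : Nat) → Nat) (λ (s : Nat) → λ (b : Nat) → 1) (λ (w : Nat) → λ (ρ : Nat) → 1)
observation: 18 normal-order steps separate the term from its normal form.


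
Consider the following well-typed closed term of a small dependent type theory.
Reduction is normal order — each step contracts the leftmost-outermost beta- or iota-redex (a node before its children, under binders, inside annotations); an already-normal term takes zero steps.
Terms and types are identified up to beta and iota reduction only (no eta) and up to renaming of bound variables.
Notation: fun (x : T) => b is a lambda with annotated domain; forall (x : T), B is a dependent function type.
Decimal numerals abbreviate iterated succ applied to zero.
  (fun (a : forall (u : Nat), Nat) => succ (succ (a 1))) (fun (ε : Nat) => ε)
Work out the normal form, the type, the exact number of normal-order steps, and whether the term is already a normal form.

normal form:
  3
type:
  Nat
reduction steps (normal order): 2
already normal: no
first contracted redex: a beta-redex


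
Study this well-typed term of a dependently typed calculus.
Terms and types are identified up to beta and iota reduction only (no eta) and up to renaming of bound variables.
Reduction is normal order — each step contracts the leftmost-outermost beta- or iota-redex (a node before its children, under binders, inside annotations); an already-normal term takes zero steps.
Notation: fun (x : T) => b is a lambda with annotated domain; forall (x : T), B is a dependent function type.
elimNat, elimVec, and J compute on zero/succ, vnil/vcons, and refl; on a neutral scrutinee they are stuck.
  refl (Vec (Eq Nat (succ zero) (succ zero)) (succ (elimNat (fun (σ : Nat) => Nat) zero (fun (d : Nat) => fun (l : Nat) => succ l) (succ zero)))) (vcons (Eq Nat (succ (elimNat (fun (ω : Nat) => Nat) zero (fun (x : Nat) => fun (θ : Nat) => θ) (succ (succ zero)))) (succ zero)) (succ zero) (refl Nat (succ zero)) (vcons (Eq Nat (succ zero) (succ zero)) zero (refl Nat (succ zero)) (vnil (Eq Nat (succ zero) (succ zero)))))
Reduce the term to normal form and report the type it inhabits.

reduced normal form:
  refl (Vec (Eq Nat (succ zero) (succ zero)) (succ (succ zero))) (vcons (Eq Nat (succ zero) (succ zero)) (succ zero) (refl Nat (succ zero)) (vcons (Eq Nat (succ zero) (succ zero)) zero (refl Nat (succ zero)) (vnil (Eq Nat (succ zero) (succ zero)))))
the term's type:
  Eq (Vec (Eq Nat (succ zero) (succ zero)) (succ (succ zero))) (vcons (Eq Nat (succ zero) (succ zero)) (succ zero) (refl Nat (succ zero)) (vcons (Eq Nat (succ zero) (succ zero)) zero (refl Nat (succ zero)) (vnil (Eq Nat (succ zero) (succ zero))))) (vcons (Eq Nat (succ zero) (succ zero)) (succ zero) (refl Nat (succ zero)) (vcons (Eq Nat (succ zero) (succ zero)) zero (refl Nat (succ zero)) (vnil (Eq Nat (succ zero) (succ zero)))))


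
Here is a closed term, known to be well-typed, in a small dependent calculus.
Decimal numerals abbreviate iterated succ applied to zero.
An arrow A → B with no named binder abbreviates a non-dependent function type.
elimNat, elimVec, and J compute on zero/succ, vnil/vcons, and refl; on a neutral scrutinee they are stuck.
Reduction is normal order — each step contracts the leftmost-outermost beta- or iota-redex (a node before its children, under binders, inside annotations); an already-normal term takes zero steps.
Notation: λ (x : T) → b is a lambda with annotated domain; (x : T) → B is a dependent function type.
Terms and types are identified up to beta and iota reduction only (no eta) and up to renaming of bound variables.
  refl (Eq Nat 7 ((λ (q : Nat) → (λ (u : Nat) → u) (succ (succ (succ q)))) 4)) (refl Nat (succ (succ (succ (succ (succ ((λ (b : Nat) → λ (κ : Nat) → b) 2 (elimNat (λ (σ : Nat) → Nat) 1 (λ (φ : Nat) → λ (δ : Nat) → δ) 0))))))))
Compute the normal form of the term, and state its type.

resulting normal form:
  refl (Eq Nat 7 7) (refl Nat 7)
type:
  Eq (Eq Nat 7 7) (refl Nat 7) (refl Nat 7)
observation: normalization takes exactly 4 steps under the normal-order strategy.


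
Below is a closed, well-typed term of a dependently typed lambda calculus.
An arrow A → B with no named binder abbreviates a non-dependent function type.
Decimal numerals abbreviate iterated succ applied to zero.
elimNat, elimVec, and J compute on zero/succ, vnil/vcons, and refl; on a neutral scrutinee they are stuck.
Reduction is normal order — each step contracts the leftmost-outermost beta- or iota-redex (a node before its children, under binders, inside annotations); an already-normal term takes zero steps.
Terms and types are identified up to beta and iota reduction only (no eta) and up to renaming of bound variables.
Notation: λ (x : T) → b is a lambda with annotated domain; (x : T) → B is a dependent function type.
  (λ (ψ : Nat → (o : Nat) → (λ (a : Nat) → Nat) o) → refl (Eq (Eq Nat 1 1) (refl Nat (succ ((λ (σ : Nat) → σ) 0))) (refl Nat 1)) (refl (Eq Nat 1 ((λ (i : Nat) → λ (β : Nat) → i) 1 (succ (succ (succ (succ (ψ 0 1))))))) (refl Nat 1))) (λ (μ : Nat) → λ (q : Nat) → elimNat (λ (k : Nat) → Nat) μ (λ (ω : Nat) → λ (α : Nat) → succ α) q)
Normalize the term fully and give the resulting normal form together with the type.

resulting normal form:
  refl (Eq (Eq Nat 1 1) (refl Nat 1) (refl Nat 1)) (refl (Eq Nat 1 1) (refl Nat 1))
the term's type:
  Eq (Eq (Eq Nat 1 1) (refl Nat 1) (refl Nat 1)) (refl (Eq Nat 1 1) (refl Nat 1)) (refl (Eq Nat 1 1) (refl Nat 1))
observation: the leftmost-outermost redex is a beta-redex, and normalization takes 4 steps.


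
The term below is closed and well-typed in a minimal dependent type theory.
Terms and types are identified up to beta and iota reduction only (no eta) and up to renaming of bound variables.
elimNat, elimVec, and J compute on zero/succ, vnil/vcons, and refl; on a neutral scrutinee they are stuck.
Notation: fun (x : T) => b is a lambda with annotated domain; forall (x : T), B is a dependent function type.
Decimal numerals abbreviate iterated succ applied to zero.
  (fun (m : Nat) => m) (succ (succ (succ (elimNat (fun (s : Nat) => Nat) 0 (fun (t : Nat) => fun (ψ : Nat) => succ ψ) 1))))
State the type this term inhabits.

inferred type:
  Nat


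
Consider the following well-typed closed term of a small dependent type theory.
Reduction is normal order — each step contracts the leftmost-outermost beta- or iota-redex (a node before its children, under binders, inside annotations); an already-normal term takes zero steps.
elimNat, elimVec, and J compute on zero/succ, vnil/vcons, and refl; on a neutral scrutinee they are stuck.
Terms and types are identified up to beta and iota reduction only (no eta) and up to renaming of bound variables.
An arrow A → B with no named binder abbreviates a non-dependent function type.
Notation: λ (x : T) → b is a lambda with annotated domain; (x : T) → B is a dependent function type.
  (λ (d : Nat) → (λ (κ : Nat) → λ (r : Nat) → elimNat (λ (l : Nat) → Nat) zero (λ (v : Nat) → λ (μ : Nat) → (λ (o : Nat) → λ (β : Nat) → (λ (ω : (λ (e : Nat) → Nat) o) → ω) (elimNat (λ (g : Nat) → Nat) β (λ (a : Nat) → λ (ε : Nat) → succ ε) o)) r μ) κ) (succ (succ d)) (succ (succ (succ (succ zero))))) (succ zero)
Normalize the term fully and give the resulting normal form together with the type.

normal form:
  succ (succ (succ (succ (succ (succ (succ (succ (succ (succ (succ (succ zero)))))))))))
the term's type:
  Nat
observation: reduction starts at a beta-redex, and 61 normal-order steps reach the normal form.


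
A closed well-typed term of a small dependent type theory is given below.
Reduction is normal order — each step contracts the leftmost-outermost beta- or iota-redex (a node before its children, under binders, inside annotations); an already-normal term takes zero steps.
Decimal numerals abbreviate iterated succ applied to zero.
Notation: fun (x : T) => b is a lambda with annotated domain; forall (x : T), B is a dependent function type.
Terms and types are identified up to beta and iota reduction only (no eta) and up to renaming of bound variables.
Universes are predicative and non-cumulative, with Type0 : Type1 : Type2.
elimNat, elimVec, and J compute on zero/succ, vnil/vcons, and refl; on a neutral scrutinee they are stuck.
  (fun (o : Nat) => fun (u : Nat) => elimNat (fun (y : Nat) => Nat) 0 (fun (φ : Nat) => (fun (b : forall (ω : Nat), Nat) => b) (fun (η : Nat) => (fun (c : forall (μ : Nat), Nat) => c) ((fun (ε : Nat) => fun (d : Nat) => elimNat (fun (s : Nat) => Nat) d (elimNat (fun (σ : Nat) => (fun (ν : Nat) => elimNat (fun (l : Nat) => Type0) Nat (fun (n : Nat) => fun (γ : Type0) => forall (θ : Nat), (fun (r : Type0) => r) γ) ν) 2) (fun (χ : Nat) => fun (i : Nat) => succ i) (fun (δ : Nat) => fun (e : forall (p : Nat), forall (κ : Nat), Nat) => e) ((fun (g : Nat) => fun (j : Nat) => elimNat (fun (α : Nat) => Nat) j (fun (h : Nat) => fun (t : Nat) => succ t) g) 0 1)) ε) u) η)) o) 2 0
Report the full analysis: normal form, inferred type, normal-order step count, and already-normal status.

reduced normal form:
  0
inferred type:
  Nat
normal-order step count: 19
term was already normal: no
first contracted redex: a beta-redex


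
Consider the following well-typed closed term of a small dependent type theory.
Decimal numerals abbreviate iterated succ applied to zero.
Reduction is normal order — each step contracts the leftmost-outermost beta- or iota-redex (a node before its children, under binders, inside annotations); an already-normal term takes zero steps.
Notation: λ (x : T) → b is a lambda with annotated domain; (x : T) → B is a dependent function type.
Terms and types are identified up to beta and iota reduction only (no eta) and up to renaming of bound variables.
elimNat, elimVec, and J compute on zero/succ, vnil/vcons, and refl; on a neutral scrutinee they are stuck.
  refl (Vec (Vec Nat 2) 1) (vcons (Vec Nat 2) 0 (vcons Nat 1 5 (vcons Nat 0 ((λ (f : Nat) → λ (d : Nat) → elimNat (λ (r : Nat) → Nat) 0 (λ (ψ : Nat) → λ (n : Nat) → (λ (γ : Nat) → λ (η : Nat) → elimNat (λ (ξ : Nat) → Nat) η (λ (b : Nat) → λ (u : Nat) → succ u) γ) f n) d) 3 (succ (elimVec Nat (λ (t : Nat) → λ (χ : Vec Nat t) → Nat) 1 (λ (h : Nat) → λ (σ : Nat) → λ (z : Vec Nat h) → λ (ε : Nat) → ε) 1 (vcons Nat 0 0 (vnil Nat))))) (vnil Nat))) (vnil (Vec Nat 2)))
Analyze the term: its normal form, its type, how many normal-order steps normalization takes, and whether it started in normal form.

normal form:
  refl (Vec (Vec Nat 2) 1) (vcons (Vec Nat 2) 0 (vcons Nat 1 5 (vcons Nat 0 6 (vnil Nat))) (vnil (Vec Nat 2)))
the term's type:
  Eq (Vec (Vec Nat 2) 1) (vcons (Vec Nat 2) 0 (vcons Nat 1 5 (vcons Nat 0 6 (vnil Nat))) (vnil (Vec Nat 2))) (vcons (Vec Nat 2) 0 (vcons Nat 1 5 (vcons Nat 0 6 (vnil Nat))) (vnil (Vec Nat 2)))
normal-order step count: 39
term was already normal: no
first redex: a beta-redex


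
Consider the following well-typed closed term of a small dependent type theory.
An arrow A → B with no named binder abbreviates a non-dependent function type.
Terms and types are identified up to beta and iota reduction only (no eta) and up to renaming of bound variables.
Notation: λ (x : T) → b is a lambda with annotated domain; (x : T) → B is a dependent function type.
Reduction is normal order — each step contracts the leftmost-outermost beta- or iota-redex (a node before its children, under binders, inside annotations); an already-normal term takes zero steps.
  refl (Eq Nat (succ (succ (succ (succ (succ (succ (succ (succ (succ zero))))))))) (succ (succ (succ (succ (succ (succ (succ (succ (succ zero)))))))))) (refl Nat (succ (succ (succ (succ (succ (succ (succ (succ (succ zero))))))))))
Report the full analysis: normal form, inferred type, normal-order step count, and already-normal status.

normal form:
  refl (Eq Nat (succ (succ (succ (succ (succ (succ (succ (succ (succ zero))))))))) (succ (succ (succ (succ (succ (succ (succ (succ (succ zero)))))))))) (refl Nat (succ (succ (succ (succ (succ (succ (succ (succ (succ zero))))))))))
type:
  Eq (Eq Nat (succ (succ (succ (succ (succ (succ (succ (succ (succ zero))))))))) (succ (succ (succ (succ (succ (succ (succ (succ (succ zero)))))))))) (refl Nat (succ (succ (succ (succ (succ (succ (succ (succ (succ zero)))))))))) (refl Nat (succ (succ (succ (succ (succ (succ (succ (succ (succ zero))))))))))
steps to reach normal form (normal order): 0
term was already normal: yes
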